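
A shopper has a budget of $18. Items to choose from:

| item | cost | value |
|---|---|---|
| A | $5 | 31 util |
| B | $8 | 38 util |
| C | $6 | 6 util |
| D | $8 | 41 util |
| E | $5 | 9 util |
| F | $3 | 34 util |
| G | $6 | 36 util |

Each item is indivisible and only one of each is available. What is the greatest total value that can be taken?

111 util

Check high-value combinations within $18:
- D+F+G: cost 8+3+6=17, value 41+34+36=111
- B+F+G: cost 8+3+6=17, value 38+34+36=108
- A+D+F: cost 5+8+3=16, value 31+41+34=106
Best: 111 util.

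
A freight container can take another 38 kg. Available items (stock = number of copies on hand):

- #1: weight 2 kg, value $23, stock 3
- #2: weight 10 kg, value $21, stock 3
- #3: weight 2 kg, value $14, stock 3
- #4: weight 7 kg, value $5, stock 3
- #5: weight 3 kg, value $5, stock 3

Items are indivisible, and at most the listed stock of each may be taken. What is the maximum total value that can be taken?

Top feasible selections:
- 3×#1 + 2×#2 + 3×#3 + 2×#5: weight 38, value 163
- 3×#1 + 2×#2 + 3×#3 + 1×#5: weight 35, value 158
- 3×#1 + 2×#2 + 3×#3: weight 32, value 153
Best: $163.

$163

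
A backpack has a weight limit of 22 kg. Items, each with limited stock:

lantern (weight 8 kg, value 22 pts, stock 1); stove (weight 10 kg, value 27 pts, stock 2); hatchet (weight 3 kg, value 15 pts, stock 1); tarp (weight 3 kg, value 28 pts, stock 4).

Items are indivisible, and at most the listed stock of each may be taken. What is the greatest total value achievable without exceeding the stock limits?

Top feasible selections:
- 1×stove + 4×tarp: weight 22, value 139
- 1×lantern + 4×tarp: weight 20, value 134
- 1×hatchet + 4×tarp: weight 15, value 127
Best: 139 pts.

139 pts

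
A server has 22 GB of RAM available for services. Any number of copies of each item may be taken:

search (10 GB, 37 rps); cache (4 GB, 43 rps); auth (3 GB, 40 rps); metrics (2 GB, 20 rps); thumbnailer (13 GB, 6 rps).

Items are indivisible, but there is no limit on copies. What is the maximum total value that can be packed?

Best value-per-unit is auth at 40/3; filling with it alone gives 7×40 = 280.
Optimal mix: 1×cache + 6×auth → memory 22, value 283.

283 rps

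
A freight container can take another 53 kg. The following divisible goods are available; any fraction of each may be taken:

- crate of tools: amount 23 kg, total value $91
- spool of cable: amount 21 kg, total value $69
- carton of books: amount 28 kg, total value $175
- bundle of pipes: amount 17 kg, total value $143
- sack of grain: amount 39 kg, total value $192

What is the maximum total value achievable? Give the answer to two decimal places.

Take in order of value per unit:
- bundle of pipes (143/17 per unit): all 17 → value 143, running total 143.00
- carton of books (175/28 per unit): all 28 → value 175, running total 318.00
- sack of grain (192/39 per unit): 8 of 39 → value 8×192/39 = 39.3846, running total 357.38
Total 357.38.

357.38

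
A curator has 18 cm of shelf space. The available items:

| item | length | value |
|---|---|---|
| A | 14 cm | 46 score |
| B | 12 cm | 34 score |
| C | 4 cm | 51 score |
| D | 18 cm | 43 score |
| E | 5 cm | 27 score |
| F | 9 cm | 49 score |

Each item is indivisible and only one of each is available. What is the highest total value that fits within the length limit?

127 score

This is a 0/1 knapsack; check combinations near the capacity.
- C+E+F: length 4+5+9=18, value 51+27+49=127
- C+F: length 4+9=13, value 51+49=100
- A+C: length 14+4=18, value 46+51=97
- B+C: length 12+4=16, value 34+51=85
Best: 127 score.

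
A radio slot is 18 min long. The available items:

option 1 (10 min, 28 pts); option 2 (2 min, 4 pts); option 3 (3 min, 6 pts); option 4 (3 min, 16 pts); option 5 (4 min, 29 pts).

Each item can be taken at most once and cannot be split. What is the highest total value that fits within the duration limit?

Check high-value combinations within 18 min:
- option 1+option 4+option 5: duration 10+3+4=17, value 28+16+29=73
- option 1+option 3+option 5: duration 10+3+4=17, value 28+6+29=63
- option 1+option 2+option 5: duration 10+2+4=16, value 28+4+29=61
- option 1+option 5: duration 10+4=14, value 28+29=57
Best: 73 pts.

73 pts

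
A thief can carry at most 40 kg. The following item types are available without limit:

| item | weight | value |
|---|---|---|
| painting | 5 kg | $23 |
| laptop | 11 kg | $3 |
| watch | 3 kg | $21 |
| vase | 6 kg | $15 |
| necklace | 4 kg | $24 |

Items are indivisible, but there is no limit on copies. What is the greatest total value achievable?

$276

Best value-per-unit is watch at 21/3; filling with it alone gives 13×21 = 273.
Optimal mix: 12×watch + 1×necklace → weight 40, value 276.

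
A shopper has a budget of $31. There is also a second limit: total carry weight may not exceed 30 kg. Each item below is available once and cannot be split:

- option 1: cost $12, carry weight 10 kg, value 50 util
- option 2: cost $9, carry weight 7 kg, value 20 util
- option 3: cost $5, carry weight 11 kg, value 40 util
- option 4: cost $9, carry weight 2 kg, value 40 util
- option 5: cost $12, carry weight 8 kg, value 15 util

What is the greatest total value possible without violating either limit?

Feasible sets respecting both limits:
- option 1+option 3+option 4: cost 26, carry weight 23, value 130
- option 1+option 2+option 3: cost 26, carry weight 28, value 110
- option 1+option 2+option 4: cost 30, carry weight 19, value 110
- option 1+option 3+option 5: cost 29, carry weight 29, value 105
Best: 130 util.

130 util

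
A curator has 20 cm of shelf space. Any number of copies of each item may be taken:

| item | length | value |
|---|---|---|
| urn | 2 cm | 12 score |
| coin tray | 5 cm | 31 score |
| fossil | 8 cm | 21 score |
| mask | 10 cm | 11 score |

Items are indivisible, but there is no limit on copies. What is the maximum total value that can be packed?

124 score

Best value-per-unit is coin tray at 31/5, and filling with it alone uses length 4×5=20. No mix of the others beats 4×31 = 124.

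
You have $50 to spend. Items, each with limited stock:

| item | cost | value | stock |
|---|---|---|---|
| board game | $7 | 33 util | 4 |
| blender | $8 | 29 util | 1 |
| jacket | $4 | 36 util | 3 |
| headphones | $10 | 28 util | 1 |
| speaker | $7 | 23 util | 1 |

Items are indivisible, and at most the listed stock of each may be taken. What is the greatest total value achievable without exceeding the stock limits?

269 util

Top feasible selections:
- 4×board game + 1×blender + 3×jacket: cost 48, value 269
- 4×board game + 3×jacket + 1×headphones: cost 50, value 268
- 4×board game + 3×jacket + 1×speaker: cost 47, value 263
- 3×board game + 1×blender + 3×jacket + 1×speaker: cost 48, value 259
Best: 269 util.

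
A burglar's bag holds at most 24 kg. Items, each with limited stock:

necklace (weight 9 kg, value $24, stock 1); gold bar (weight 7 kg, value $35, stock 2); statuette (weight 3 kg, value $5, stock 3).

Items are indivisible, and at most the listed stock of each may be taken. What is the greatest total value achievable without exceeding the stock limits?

$94

Best selections within weight 24 and stock limits:
- 1×necklace + 2×gold bar: weight 23, value 94
- 2×gold bar + 3×statuette: weight 23, value 85
- 2×gold bar + 2×statuette: weight 20, value 80
- 2×gold bar + 1×statuette: weight 17, value 75
Best: $94.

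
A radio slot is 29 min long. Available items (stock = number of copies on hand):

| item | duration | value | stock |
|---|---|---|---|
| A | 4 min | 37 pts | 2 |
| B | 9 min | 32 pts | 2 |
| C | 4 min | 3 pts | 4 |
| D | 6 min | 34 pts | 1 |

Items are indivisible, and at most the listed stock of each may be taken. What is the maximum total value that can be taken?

Best selections within duration 29 and stock limits:
- 2×A + 1×B + 1×C + 1×D: duration 27, value 143
- 2×A + 1×B + 1×D: duration 23, value 140
Best: 143 pts.

143 pts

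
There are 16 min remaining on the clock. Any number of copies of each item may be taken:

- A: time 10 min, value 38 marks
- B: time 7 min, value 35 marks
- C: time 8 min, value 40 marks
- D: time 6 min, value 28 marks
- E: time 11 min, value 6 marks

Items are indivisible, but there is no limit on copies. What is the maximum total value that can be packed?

Best value-per-unit is B at 35/7; filling with it alone gives 2×35 = 70.
Optimal mix: 2×C → time 16, value 80.

80 marks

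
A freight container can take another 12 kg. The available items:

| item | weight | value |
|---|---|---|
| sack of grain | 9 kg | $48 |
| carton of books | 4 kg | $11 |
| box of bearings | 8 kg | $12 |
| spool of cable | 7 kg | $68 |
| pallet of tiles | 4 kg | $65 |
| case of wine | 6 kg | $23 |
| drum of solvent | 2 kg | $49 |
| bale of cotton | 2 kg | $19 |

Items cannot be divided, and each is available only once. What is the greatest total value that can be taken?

This is a 0/1 knapsack; check combinations near the capacity.
- carton of books+pallet of tiles+drum of solvent+bale of cotton: weight 4+4+2+2=12, value 11+65+49+19=144
- pallet of tiles+case of wine+drum of solvent: weight 4+6+2=12, value 65+23+49=137
- spool of cable+drum of solvent+bale of cotton: weight 7+2+2=11, value 68+49+19=136
- pallet of tiles+drum of solvent+bale of cotton: weight 4+2+2=8, value 65+49+19=133
Best: $144.

$144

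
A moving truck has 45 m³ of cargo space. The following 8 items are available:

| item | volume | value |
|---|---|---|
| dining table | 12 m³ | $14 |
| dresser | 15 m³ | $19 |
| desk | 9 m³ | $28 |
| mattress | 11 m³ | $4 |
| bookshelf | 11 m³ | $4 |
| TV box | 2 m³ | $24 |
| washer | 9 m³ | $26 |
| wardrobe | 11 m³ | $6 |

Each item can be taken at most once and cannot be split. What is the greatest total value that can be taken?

Check high-value combinations within 45 m³:
- dining table+desk+TV box+washer+wardrobe: volume 12+9+2+9+11=43, value 14+28+24+26+6=98
- dresser+desk+TV box+washer: volume 15+9+2+9=35, value 19+28+24+26=97
- dining table+desk+mattress+TV box+washer: volume 12+9+11+2+9=43, value 14+28+4+24+26=96
- dining table+desk+bookshelf+TV box+washer: volume 12+9+11+2+9=43, value 14+28+4+24+26=96
- dining table+desk+TV box+washer: volume 12+9+2+9=32, value 14+28+24+26=92
Best: $98.

$98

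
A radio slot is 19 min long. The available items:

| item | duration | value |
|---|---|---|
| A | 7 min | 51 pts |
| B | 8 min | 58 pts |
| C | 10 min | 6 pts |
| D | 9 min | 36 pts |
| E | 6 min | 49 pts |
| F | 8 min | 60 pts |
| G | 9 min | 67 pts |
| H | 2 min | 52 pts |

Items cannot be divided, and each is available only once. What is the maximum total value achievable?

Check high-value combinations within 19 min:
- F+G+H: duration 8+9+2=19, value 60+67+52=179
- B+G+H: duration 8+9+2=19, value 58+67+52=177
- B+F+H: duration 8+8+2=18, value 58+60+52=170
- A+G+H: duration 7+9+2=18, value 51+67+52=170
Best: 179 pts.

179 pts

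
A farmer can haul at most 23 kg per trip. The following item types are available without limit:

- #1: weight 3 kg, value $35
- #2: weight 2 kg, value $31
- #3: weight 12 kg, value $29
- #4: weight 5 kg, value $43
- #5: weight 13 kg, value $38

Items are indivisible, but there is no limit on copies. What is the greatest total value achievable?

$345

Best value-per-unit is #2 at 31/2; filling with it alone gives 11×31 = 341.
Optimal mix: 1×#1 + 10×#2 → weight 23, value 345.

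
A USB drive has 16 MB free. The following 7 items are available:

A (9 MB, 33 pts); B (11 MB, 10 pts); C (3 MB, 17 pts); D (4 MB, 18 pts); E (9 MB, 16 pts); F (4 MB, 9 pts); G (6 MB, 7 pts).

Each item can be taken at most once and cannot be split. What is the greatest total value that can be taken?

68 pts

Check high-value combinations within 16 MB:
- A+C+D: size 9+3+4=16, value 33+17+18=68
- A+C+F: size 9+3+4=16, value 33+17+9=59
- A+D: size 9+4=13, value 33+18=51
- C+D+E: size 3+4+9=16, value 17+18+16=51
Best: 68 pts.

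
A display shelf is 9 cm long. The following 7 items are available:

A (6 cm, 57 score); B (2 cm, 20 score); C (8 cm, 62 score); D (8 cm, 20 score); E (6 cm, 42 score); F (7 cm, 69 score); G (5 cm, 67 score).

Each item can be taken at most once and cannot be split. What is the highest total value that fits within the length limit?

89 score

Check high-value combinations within 9 cm:
- B+F: length 2+7=9, value 20+69=89
- B+G: length 2+5=7, value 20+67=87
- A+B: length 6+2=8, value 57+20=77
- F: length 7, value 69
Best: 89 score.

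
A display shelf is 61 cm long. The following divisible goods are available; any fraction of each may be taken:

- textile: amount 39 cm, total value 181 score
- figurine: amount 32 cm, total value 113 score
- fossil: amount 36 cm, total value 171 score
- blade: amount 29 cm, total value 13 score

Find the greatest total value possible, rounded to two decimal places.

Take in order of value per unit:
- fossil (171/36 per unit): all 36 → value 171, running total 171.00
- textile (181/39 per unit): 25 of 39 → value 25×181/39 = 116.0256, running total 287.03
Total 287.03.

287.03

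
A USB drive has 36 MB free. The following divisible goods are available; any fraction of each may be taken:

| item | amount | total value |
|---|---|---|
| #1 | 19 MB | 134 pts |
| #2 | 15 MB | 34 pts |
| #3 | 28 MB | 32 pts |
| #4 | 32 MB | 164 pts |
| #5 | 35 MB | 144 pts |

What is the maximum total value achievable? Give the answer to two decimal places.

Take in order of value per unit:
- #1 (134/19 per unit): all 19 → value 134, running total 134.00
- #4 (164/32 per unit): 17 of 32 → value 17×164/32 = 87.1250, running total 221.13
Total 221.13.

221.13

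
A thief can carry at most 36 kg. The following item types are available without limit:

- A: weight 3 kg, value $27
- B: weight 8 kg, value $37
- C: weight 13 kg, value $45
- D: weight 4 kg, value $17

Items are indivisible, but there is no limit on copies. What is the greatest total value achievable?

Best value-per-unit is A at 27/3, and filling with it alone uses weight 12×3=36. No mix of the others beats 12×27 = 324.

$324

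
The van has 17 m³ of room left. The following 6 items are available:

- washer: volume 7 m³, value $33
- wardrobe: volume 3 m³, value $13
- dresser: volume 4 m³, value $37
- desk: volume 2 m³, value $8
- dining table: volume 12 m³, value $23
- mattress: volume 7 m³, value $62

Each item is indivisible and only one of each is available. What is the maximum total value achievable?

$120

Check high-value combinations within 17 m³:
- wardrobe+dresser+desk+mattress: volume 3+4+2+7=16, value 13+37+8+62=120
- wardrobe+dresser+mattress: volume 3+4+7=14, value 13+37+62=112
- washer+wardrobe+mattress: volume 7+3+7=17, value 33+13+62=108
- dresser+desk+mattress: volume 4+2+7=13, value 37+8+62=107
- washer+desk+mattress: volume 7+2+7=16, value 33+8+62=103
Best: $120.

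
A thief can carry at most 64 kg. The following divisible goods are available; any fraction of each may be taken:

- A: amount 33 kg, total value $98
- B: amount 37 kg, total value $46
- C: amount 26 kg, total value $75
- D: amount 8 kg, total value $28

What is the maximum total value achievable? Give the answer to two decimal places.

192.35

Take in order of value per unit:
- D (28/8 per unit): all 8 → value 28, running total 28.00
- A (98/33 per unit): all 33 → value 98, running total 126.00
- C (75/26 per unit): 23 of 26 → value 23×75/26 = 66.3462, running total 192.35
Total 192.35.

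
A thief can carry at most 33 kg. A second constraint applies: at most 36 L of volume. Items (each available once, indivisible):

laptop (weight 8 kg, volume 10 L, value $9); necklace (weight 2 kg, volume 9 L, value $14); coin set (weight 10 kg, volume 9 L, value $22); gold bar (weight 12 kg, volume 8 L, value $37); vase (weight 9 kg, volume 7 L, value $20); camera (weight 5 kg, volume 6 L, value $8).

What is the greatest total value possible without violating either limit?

Feasible sets respecting both limits:
- necklace+coin set+gold bar+vase: weight 33, volume 33, value 93
- laptop+necklace+coin set+gold bar: weight 32, volume 36, value 82
- necklace+coin set+gold bar+camera: weight 29, volume 32, value 81
- laptop+necklace+gold bar+vase: weight 31, volume 34, value 80
Best: $93.

$93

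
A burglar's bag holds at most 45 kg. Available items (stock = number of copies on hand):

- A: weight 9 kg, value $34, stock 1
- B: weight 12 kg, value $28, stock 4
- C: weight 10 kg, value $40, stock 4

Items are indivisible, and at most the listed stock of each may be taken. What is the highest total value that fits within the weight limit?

$160

Top feasible selections:
- 4×C: weight 40, value 160
- 1×A + 3×C: weight 39, value 154
Best: $160.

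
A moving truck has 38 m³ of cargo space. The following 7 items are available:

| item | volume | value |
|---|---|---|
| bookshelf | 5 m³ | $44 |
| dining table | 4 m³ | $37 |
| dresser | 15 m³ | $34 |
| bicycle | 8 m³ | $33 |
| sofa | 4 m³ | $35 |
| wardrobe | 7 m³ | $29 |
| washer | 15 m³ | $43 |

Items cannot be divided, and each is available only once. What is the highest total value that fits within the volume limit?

Check high-value combinations within 38 m³:
- bookshelf+dining table+bicycle+sofa+washer: volume 5+4+8+4+15=36, value 44+37+33+35+43=192
- bookshelf+dining table+sofa+wardrobe+washer: volume 5+4+4+7+15=35, value 44+37+35+29+43=188
- bookshelf+dining table+dresser+bicycle+sofa: volume 5+4+15+8+4=36, value 44+37+34+33+35=183
Best: $192.

$192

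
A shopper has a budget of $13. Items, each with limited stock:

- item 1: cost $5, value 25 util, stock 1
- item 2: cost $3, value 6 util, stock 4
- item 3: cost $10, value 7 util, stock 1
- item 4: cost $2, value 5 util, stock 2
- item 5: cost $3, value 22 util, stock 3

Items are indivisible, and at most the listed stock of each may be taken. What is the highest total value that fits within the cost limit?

Top feasible selections:
- 2×item 4 + 3×item 5: cost 13, value 76
- 1×item 1 + 1×item 4 + 2×item 5: cost 13, value 74
- 1×item 2 + 3×item 5: cost 12, value 72
Best: 76 util.

76 util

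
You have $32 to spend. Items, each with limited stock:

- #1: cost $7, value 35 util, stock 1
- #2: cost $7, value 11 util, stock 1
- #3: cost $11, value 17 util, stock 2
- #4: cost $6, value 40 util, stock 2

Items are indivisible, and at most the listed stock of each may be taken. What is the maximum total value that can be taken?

Top feasible selections:
- 1×#1 + 1×#3 + 2×#4: cost 30, value 132
- 1×#1 + 1×#2 + 2×#4: cost 26, value 126
- 1×#1 + 2×#4: cost 19, value 115
Best: 132 util.

132 util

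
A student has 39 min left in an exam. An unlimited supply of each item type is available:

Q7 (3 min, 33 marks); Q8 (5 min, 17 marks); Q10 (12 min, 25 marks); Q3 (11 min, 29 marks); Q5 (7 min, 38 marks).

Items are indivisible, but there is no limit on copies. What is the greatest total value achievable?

429 marks

Best value-per-unit is Q7 at 33/3, and filling with it alone uses time 13×3=39. No mix of the others beats 13×33 = 429.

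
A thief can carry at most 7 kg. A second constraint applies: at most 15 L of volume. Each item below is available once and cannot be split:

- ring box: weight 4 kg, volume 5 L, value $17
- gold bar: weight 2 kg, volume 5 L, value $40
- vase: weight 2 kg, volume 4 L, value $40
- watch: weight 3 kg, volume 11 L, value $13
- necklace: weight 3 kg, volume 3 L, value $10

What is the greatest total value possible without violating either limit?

$90

Feasible sets respecting both limits:
- gold bar+vase+necklace: weight 7, volume 12, value 90
- gold bar+vase: weight 4, volume 9, value 80
- ring box+gold bar: weight 6, volume 10, value 57
Best: $90.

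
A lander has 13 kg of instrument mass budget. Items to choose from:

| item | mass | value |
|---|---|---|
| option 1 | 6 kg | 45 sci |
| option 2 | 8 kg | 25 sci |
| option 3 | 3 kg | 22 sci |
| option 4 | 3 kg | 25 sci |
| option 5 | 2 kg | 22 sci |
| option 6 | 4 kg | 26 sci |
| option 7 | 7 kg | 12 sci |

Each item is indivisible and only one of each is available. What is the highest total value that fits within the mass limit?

Check high-value combinations within 13 kg:
- option 1+option 4+option 6: mass 6+3+4=13, value 45+25+26=96
- option 3+option 4+option 5+option 6: mass 3+3+2+4=12, value 22+25+22+26=95
- option 1+option 5+option 6: mass 6+2+4=12, value 45+22+26=93
Best: 96 sci.

96 sci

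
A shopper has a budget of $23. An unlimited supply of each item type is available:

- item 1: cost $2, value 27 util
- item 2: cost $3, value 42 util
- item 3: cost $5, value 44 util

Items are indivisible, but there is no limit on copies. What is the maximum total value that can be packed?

321 util

Best value-per-unit is item 2 at 42/3; filling with it alone gives 7×42 = 294.
Optimal mix: 1×item 1 + 7×item 2 → cost 23, value 321.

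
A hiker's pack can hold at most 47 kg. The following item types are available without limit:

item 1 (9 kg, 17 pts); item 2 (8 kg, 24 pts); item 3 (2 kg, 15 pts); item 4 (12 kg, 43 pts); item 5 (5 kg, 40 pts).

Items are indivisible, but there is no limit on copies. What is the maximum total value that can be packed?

375 pts

Best value-per-unit is item 5 at 40/5; filling with it alone gives 9×40 = 360.
Optimal mix: 1×item 3 + 9×item 5 → weight 47, value 375.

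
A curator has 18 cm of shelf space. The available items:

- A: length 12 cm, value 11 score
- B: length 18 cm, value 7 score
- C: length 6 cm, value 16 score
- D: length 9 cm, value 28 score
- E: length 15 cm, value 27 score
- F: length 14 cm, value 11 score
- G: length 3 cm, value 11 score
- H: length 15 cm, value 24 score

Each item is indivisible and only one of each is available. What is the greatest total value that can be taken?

55 score

This is a 0/1 knapsack; check combinations near the capacity.
- C+D+G: length 6+9+3=18, value 16+28+11=55
- C+D: length 6+9=15, value 16+28=44
- D+G: length 9+3=12, value 28+11=39
- E+G: length 15+3=18, value 27+11=38
- G+H: length 3+15=18, value 11+24=35
Best: 55 score.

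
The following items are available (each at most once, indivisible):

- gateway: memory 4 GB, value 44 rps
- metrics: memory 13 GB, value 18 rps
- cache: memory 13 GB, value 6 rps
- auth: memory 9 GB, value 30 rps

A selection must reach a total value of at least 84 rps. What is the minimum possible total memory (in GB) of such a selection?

26

Subsets with value ≥ 84, sorted by total memory:
- gateway+metrics+auth: memory 26, value 92
- gateway+metrics+cache+auth: memory 39, value 98
Minimum memory: 26 GB.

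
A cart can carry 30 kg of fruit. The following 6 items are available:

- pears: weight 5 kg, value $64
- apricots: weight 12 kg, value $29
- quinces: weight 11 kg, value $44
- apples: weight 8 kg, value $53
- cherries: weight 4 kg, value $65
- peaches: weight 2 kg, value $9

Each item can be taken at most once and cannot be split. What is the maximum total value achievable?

$235

Check high-value combinations within 30 kg:
- pears+quinces+apples+cherries+peaches: weight 5+11+8+4+2=30, value 64+44+53+65+9=235
- pears+quinces+apples+cherries: weight 5+11+8+4=28, value 64+44+53+65=226
- pears+apricots+apples+cherries: weight 5+12+8+4=29, value 64+29+53+65=211
- pears+apples+cherries+peaches: weight 5+8+4+2=19, value 64+53+65+9=191
Best: $235.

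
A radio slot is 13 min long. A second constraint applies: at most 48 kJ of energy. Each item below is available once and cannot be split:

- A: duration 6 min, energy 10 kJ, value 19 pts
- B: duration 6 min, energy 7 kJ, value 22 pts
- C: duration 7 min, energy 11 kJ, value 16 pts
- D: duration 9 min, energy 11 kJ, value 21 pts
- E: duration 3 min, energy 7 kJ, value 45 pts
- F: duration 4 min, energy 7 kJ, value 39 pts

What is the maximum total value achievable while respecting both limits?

106 pts

Feasible sets respecting both limits:
- B+E+F: duration 13, energy 21, value 106
- A+E+F: duration 13, energy 24, value 103
- E+F: duration 7, energy 14, value 84
Best: 106 pts.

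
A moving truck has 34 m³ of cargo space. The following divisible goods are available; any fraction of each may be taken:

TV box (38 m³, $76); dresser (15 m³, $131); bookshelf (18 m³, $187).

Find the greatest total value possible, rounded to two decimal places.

320.00

Take in order of value per unit:
- bookshelf (187/18 per unit): all 18 → value 187, running total 187.00
- dresser (131/15 per unit): all 15 → value 131, running total 318.00
- TV box (76/38 per unit): 1 of 38 → value 1×76/38 = 2.0000, running total 320.00
Total 320.00.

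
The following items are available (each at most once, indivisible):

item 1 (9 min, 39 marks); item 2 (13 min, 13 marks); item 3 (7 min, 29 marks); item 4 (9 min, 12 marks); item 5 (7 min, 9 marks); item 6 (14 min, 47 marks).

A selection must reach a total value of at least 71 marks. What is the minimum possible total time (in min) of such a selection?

21

Subsets with value ≥ 71, sorted by total time:
- item 3+item 6: time 21, value 76
- item 1+item 6: time 23, value 86
- item 1+item 3+item 5: time 23, value 77
- item 1+item 3+item 4: time 25, value 80
Minimum time: 21 min.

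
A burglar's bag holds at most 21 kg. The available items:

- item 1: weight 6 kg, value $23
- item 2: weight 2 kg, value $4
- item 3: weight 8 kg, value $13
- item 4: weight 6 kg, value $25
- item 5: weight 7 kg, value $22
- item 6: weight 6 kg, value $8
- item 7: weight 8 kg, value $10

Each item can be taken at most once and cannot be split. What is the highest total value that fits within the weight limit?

Check high-value combinations within 21 kg:
- item 1+item 2+item 4+item 5: weight 6+2+6+7=21, value 23+4+25+22=74
- item 1+item 4+item 5: weight 6+6+7=19, value 23+25+22=70
- item 1+item 3+item 4: weight 6+8+6=20, value 23+13+25=61
- item 1+item 2+item 4+item 6: weight 6+2+6+6=20, value 23+4+25+8=60
- item 3+item 4+item 5: weight 8+6+7=21, value 13+25+22=60
Best: $74.

$74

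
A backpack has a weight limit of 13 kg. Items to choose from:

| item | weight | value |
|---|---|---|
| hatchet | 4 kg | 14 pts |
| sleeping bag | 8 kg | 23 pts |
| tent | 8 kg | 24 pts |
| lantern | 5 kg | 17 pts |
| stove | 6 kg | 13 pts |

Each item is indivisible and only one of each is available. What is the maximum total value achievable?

This is a 0/1 knapsack; check combinations near the capacity.
- tent+lantern: weight 8+5=13, value 24+17=41
- sleeping bag+lantern: weight 8+5=13, value 23+17=40
- hatchet+tent: weight 4+8=12, value 14+24=38
- hatchet+sleeping bag: weight 4+8=12, value 14+23=37
Best: 41 pts.

41 pts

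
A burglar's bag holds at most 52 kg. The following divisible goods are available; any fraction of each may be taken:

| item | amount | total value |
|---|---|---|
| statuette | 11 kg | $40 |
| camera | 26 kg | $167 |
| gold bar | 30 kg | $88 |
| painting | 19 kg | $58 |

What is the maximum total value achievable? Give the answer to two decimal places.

252.79

Take in order of value per unit:
- camera (167/26 per unit): all 26 → value 167, running total 167.00
- statuette (40/11 per unit): all 11 → value 40, running total 207.00
- painting (58/19 per unit): 15 of 19 → value 15×58/19 = 45.7895, running total 252.79
Total 252.79.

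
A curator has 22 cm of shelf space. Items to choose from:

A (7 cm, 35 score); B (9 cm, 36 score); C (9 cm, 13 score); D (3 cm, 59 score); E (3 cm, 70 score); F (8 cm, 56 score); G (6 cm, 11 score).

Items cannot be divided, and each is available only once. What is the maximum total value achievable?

220 score

Check high-value combinations within 22 cm:
- A+D+E+F: length 7+3+3+8=21, value 35+59+70+56=220
- A+B+D+E: length 7+9+3+3=22, value 35+36+59+70=200
- D+E+F+G: length 3+3+8+6=20, value 59+70+56+11=196
- D+E+F: length 3+3+8=14, value 59+70+56=185
Best: 220 score.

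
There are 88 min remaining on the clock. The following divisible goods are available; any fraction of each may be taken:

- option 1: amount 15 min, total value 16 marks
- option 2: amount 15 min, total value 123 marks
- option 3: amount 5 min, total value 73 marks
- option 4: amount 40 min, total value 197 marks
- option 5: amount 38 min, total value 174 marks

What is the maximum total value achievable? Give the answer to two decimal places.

521.21

Take in order of value per unit:
- option 3 (73/5 per unit): all 5 → value 73, running total 73.00
- option 2 (123/15 per unit): all 15 → value 123, running total 196.00
- option 4 (197/40 per unit): all 40 → value 197, running total 393.00
- option 5 (174/38 per unit): 28 of 38 → value 28×174/38 = 128.2105, running total 521.21
Total 521.21.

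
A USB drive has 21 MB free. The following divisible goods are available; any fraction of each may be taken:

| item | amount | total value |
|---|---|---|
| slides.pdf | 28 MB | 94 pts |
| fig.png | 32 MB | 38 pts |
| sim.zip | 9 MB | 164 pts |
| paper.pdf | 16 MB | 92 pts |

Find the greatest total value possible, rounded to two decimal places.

233.00

Take in order of value per unit:
- sim.zip (164/9 per unit): all 9 → value 164, running total 164.00
- paper.pdf (92/16 per unit): 12 of 16 → value 12×92/16 = 69.0000, running total 233.00
Total 233.00.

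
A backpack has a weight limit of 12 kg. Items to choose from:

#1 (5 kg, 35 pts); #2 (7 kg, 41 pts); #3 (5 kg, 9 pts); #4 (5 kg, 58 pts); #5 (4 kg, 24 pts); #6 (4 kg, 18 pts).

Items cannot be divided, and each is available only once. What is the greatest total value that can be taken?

99 pts

Check high-value combinations within 12 kg:
- #2+#4: weight 7+5=12, value 41+58=99
- #1+#4: weight 5+5=10, value 35+58=93
- #4+#5: weight 5+4=9, value 58+24=82
- #4+#6: weight 5+4=9, value 58+18=76
Best: 99 pts.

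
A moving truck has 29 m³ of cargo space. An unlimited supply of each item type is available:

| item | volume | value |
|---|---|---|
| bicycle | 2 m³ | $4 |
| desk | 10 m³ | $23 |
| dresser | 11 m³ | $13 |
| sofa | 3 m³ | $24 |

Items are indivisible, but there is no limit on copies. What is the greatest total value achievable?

$220

Best value-per-unit is sofa at 24/3; filling with it alone gives 9×24 = 216.
Optimal mix: 1×bicycle + 9×sofa → volume 29, value 220.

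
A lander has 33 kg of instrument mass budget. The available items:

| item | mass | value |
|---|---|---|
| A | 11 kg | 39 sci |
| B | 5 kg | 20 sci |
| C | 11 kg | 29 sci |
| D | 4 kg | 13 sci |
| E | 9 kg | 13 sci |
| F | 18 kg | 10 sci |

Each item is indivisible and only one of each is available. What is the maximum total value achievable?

Check high-value combinations within 33 kg:
- A+B+C+D: mass 11+5+11+4=31, value 39+20+29+13=101
- A+B+C: mass 11+5+11=27, value 39+20+29=88
- A+B+D+E: mass 11+5+4+9=29, value 39+20+13+13=85
- A+C+D: mass 11+11+4=26, value 39+29+13=81
Best: 101 sci.

101 sci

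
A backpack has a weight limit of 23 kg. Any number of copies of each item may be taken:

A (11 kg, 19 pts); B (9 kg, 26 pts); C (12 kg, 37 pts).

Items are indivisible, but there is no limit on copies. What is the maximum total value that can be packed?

Best value-per-unit is C at 37/12; filling with it alone gives 1×37 = 37.
Optimal mix: 1×B + 1×C → weight 21, value 63.

63 pts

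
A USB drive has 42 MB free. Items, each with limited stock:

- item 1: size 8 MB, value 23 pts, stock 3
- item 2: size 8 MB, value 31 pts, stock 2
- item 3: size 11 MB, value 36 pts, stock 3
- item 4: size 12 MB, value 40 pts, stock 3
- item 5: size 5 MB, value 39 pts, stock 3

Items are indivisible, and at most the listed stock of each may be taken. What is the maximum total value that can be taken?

Top feasible selections:
- 2×item 2 + 1×item 3 + 3×item 5: size 42, value 215
- 1×item 1 + 1×item 2 + 1×item 3 + 3×item 5: size 42, value 207
- 1×item 1 + 2×item 2 + 3×item 5: size 39, value 202
- 2×item 1 + 1×item 3 + 3×item 5: size 42, value 199
Best: 215 pts.

215 pts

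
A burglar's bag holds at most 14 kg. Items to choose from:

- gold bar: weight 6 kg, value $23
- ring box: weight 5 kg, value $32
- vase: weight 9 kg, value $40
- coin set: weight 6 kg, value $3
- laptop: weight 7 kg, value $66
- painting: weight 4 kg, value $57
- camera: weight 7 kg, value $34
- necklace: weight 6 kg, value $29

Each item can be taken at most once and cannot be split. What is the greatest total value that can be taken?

$123

Check high-value combinations within 14 kg:
- laptop+painting: weight 7+4=11, value 66+57=123
- laptop+camera: weight 7+7=14, value 66+34=100
- ring box+laptop: weight 5+7=12, value 32+66=98
- vase+painting: weight 9+4=13, value 40+57=97
- laptop+necklace: weight 7+6=13, value 66+29=95
Best: $123.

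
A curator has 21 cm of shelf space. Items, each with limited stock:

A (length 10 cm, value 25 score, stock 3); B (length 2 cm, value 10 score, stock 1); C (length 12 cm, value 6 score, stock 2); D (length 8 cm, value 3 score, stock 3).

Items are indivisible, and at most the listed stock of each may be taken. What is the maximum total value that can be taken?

50 score

Best selections within length 21 and stock limits:
- 2×A: length 20, value 50
- 1×A + 1×B + 1×D: length 20, value 38
Best: 50 score.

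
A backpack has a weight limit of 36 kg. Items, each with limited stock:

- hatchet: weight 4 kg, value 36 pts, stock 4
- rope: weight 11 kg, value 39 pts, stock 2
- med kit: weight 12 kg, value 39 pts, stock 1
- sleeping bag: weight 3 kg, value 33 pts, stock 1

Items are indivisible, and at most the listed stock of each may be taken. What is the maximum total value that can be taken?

216 pts

Best selections within weight 36 and stock limits:
- 4×hatchet + 1×rope + 1×sleeping bag: weight 30, value 216
- 4×hatchet + 1×med kit + 1×sleeping bag: weight 31, value 216
- 3×hatchet + 2×rope: weight 34, value 186
- 3×hatchet + 1×rope + 1×med kit: weight 35, value 186
Best: 216 pts.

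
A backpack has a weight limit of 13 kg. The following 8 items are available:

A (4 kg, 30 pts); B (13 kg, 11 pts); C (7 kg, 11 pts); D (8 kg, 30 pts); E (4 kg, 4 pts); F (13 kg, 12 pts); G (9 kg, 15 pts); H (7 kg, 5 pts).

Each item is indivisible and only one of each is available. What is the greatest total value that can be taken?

Check high-value combinations within 13 kg:
- A+D: weight 4+8=12, value 30+30=60
- A+G: weight 4+9=13, value 30+15=45
- A+C: weight 4+7=11, value 30+11=41
- A+H: weight 4+7=11, value 30+5=35
- A+E: weight 4+4=8, value 30+4=34
Best: 60 pts.

60 pts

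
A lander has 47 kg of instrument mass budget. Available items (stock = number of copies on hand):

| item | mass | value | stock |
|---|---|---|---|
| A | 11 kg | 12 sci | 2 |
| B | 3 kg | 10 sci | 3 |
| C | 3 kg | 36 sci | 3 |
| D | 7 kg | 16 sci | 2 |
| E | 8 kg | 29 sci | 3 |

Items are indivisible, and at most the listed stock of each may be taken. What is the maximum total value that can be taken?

Best selections within mass 47 and stock limits:
- 2×B + 3×C + 1×D + 3×E: mass 46, value 231
- 3×C + 2×D + 3×E: mass 47, value 227
- 3×B + 3×C + 3×E: mass 42, value 225
Best: 231 sci.

231 sci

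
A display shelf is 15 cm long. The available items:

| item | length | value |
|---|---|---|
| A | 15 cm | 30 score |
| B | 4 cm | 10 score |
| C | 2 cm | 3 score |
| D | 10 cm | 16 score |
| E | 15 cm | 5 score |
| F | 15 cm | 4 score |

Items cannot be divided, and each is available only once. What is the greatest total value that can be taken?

30 score

Check high-value combinations within 15 cm:
- A: length 15, value 30
- B+D: length 4+10=14, value 10+16=26
- C+D: length 2+10=12, value 3+16=19
- D: length 10, value 16
Best: 30 score.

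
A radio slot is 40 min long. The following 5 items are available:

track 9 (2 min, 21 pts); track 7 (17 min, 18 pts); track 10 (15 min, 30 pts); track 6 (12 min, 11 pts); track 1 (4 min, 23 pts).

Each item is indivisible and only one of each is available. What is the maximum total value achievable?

Check high-value combinations within 40 min:
- track 9+track 7+track 10+track 1: duration 2+17+15+4=38, value 21+18+30+23=92
- track 9+track 10+track 6+track 1: duration 2+15+12+4=33, value 21+30+11+23=85
- track 9+track 10+track 1: duration 2+15+4=21, value 21+30+23=74
Best: 92 pts.

92 pts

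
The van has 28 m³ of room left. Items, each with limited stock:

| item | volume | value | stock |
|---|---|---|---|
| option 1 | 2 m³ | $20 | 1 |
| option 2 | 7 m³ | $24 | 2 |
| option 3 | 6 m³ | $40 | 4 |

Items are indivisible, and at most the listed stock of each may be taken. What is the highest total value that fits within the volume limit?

Top feasible selections:
- 1×option 1 + 4×option 3: volume 26, value 180
- 1×option 1 + 1×option 2 + 3×option 3: volume 27, value 164
- 4×option 3: volume 24, value 160
Best: $180.

$180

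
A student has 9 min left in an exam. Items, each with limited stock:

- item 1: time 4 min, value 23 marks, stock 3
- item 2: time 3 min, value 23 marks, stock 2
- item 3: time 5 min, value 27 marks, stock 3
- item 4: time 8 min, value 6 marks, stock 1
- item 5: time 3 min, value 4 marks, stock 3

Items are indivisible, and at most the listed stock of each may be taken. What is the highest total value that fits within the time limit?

50 marks

Best selections within time 9 and stock limits:
- 1×item 2 + 1×item 3: time 8, value 50
- 2×item 2 + 1×item 5: time 9, value 50
Best: 50 marks.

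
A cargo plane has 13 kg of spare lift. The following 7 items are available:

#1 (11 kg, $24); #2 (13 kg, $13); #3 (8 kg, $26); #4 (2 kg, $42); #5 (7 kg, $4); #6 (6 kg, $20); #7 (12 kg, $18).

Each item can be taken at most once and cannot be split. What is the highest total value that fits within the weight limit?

Check high-value combinations within 13 kg:
- #3+#4: weight 8+2=10, value 26+42=68
- #1+#4: weight 11+2=13, value 24+42=66
- #4+#6: weight 2+6=8, value 42+20=62
Best: $68.

$68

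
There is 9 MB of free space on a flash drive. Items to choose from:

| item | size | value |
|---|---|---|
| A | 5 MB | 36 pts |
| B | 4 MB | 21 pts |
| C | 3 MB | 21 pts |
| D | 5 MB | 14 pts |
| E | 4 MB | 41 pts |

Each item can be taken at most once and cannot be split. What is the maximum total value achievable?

77 pts

Check high-value combinations within 9 MB:
- A+E: size 5+4=9, value 36+41=77
- C+E: size 3+4=7, value 21+41=62
- B+E: size 4+4=8, value 21+41=62
Best: 77 pts.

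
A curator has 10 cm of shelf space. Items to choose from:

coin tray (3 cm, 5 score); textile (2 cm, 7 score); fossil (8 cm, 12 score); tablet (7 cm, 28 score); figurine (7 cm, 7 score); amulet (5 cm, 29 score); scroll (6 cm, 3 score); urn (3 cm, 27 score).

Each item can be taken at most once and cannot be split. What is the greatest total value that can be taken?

Check high-value combinations within 10 cm:
- textile+amulet+urn: length 2+5+3=10, value 7+29+27=63
- amulet+urn: length 5+3=8, value 29+27=56
- tablet+urn: length 7+3=10, value 28+27=55
Best: 63 score.

63 score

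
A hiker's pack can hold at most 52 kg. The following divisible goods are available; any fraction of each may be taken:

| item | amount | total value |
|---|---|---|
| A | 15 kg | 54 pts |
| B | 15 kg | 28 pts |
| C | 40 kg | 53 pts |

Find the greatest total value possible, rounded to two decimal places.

Take in order of value per unit:
- A (54/15 per unit): all 15 → value 54, running total 54.00
- B (28/15 per unit): all 15 → value 28, running total 82.00
- C (53/40 per unit): 22 of 40 → value 22×53/40 = 29.1500, running total 111.15
Total 111.15.

111.15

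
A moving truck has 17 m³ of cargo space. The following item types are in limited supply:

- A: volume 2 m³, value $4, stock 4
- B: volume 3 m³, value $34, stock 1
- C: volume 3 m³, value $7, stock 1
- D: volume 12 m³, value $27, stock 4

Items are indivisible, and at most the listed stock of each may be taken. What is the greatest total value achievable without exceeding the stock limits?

Top feasible selections:
- 1×A + 1×B + 1×D: volume 17, value 65
- 1×B + 1×D: volume 15, value 61
Best: $65.

$65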